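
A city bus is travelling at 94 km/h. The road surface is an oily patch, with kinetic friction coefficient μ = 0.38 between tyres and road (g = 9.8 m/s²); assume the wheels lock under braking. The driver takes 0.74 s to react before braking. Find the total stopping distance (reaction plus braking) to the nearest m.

94 km/h ÷ 3.6 = 26.1111 m/s.
a = μg = 0.38 × 9.8 = 3.724 m/s².
Reaction distance = v·t_r = 26.1111 × 0.74 = 19.322 m.
Braking distance = v²/(2a) = 26.1111² / (2 × 3.724) = 681.790 / 7.448 = 91.540 m.
Total = 19.322 + 91.540 = 110.862 m.

Total stopping distance ≈ 111 m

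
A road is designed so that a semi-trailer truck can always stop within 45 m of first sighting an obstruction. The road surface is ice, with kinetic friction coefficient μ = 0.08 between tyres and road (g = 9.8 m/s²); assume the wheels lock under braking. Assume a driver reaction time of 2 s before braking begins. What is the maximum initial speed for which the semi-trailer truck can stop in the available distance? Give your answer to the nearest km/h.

Maximum speed ≈ 25 km/h

a = μg = 0.08 × 9.8 = 0.784 m/s².
Stopping distance: v·t_r + v²/(2a) = 45 with t_r = 2 s and a = 0.784 m/s².
So v² + 3.136 v − 70.56 = 0.
Positive root: v = −a·t_r + √((a·t_r)² + 2a·d) = −1.568 + √(2.459 + 70.56) = 6.9771 m/s.
6.9771 m/s × 3.6 = 25.118 km/h.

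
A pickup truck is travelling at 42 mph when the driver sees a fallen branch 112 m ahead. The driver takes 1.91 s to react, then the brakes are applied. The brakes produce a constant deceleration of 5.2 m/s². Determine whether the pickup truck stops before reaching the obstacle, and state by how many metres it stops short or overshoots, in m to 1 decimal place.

Yes — it stops 42.2 m short of the obstacle

42 mph × 0.44704 = 18.7757 m/s.
Reaction distance = 18.7757 × 1.91 = 35.862 m.
Braking distance = v²/(2a) = 352.527 / 10.400 = 33.897 m.
Total stopping distance = 35.862 + 33.897 = 69.759 m, vs 112 m available — it stops with 112 − 69.759 = 42.241 m to spare.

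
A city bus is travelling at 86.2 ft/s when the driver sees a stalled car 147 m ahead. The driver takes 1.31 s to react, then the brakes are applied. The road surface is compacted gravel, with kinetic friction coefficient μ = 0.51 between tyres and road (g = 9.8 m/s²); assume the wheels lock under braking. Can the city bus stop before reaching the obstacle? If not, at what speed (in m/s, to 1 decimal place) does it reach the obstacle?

Yes — it stops about 43.5 m short of the obstacle, so it never reaches it

86.2 ft/s × 0.3048 = 26.2738 m/s.
a = μg = 0.51 × 9.8 = 4.998 m/s².
Reaction distance = 26.2738 × 1.31 = 34.419 m.
Braking distance = v²/(2a) = 690.313 / 9.996 = 69.059 m.
Total stopping distance = 34.419 + 69.059 = 103.478 m, vs 147 m available — it stops with 147 − 103.478 = 43.522 m to spare.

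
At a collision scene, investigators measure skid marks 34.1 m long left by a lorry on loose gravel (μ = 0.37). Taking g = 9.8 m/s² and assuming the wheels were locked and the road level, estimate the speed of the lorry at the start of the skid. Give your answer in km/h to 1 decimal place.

Deceleration a = μg = 0.37 × 9.8 = 3.626 m/s².
v = √(2a·d) = √(2 × 3.626 × 34.1) = √247.293 = 15.7256 m/s.
= 15.7256 × 3.6 = 56.612 km/h.

Initial speed ≈ 56.6 km/h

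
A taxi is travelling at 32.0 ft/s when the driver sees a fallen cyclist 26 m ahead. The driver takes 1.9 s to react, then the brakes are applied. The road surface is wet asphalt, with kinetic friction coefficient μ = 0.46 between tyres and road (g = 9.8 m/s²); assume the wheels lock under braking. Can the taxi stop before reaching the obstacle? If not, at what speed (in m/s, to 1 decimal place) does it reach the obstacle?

32 ft/s × 0.3048 = 9.7536 m/s.
a = μg = 0.46 × 9.8 = 4.508 m/s².
Reaction distance = 9.7536 × 1.9 = 18.532 m.
Braking distance needed to stop: v²/(2a) = 95.133 / 9.016 = 10.552 m, so total needed = 18.532 + 10.552 = 29.084 m > 26 m — it cannot stop.
Distance remaining when braking begins: 26 − 18.532 = 7.468 m.
v² = v₀² − 2a·d = 95.133 − 2 × 4.508 × 7.468 = 27.802 m²/s².
v = √27.802 = 5.273 m/s.

No — it strikes the obstacle at 5.3 m/s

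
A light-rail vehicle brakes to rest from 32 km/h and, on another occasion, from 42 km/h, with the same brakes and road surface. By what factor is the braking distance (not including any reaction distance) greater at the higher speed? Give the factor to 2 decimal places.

Factor ≈ 1.72

Braking distance d = v²/(2a), so with a fixed, d ∝ v².
Factor = (42/32)² = 1.3125² = 1.7227.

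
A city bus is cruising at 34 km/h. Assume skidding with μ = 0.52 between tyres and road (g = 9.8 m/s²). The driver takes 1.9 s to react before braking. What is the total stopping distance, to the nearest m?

34 km/h ÷ 3.6 = 9.4444 m/s.
a = μg = 0.52 × 9.8 = 5.096 m/s².
Reaction distance = v·t_r = 9.4444 × 1.9 = 17.944 m.
Braking distance = v²/(2a) = 9.4444² / (2 × 5.096) = 89.197 / 10.192 = 8.752 m.
Total = 17.944 + 8.752 = 26.696 m.

Total stopping distance ≈ 27 m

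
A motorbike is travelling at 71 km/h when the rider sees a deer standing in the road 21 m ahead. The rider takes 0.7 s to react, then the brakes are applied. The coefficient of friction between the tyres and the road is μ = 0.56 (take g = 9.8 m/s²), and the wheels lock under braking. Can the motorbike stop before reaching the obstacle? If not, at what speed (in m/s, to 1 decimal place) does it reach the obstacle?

71 km/h ÷ 3.6 = 19.7222 m/s.
a = μg = 0.56 × 9.8 = 5.488 m/s².
Reaction distance = 19.7222 × 0.7 = 13.806 m.
Braking distance needed to stop: v²/(2a) = 388.965 / 10.976 = 35.438 m, so total needed = 13.806 + 35.438 = 49.244 m > 21 m — it cannot stop.
Distance remaining when braking begins: 21 − 13.806 = 7.194 m.
v² = v₀² − 2a·d = 388.965 − 2 × 5.488 × 7.194 = 310.004 m²/s².
v = √310.004 = 17.607 m/s.

No — it strikes the obstacle at 17.6 m/s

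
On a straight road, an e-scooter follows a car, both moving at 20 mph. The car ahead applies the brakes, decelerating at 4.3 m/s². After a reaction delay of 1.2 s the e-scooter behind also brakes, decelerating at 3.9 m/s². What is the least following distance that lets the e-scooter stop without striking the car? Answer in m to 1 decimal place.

Minimum gap ≈ 11.7 m

20 mph × 0.44704 = 8.9408 m/s.
Leader travels v²/(2a_L) = 79.938 / 8.600 = 9.295 m before stopping.
Follower covers v·t_r = 8.9408 × 1.2 = 10.729 m while reacting, then v²/(2a_F) = 79.938 / 7.800 = 10.248 m while braking, for a total of 10.729 + 10.248 = 20.977 m.
Since a_F ≤ a_L and the follower starts braking later, the follower is never slower than the leader, so the closest approach is when both have stopped.
Minimum gap = 20.977 − 9.295 = 11.682 m.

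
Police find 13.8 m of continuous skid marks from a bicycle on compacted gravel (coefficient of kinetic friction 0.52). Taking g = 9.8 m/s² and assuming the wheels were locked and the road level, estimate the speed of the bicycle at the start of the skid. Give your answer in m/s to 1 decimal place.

Deceleration a = μg = 0.52 × 9.8 = 5.096 m/s².
v = √(2a·d) = √(2 × 5.096 × 13.8) = √140.650 = 11.8596 m/s.

Initial speed ≈ 11.9 m/s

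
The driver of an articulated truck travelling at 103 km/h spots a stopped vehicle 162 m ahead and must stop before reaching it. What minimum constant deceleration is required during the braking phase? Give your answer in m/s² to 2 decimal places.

103 km/h ÷ 3.6 = 28.6111 m/s.
v² = 2a·d ⇒ a = v²/(2d) = 28.6111² / (2 × 162.000) = 818.595 / 324.000 = 2.5265 m/s².

Required deceleration ≈ 2.53 m/s²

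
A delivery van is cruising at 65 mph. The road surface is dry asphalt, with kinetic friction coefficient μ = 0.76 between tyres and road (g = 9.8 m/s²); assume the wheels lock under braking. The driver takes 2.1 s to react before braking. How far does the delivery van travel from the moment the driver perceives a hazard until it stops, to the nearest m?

65 mph × 0.44704 = 29.0576 m/s.
a = μg = 0.76 × 9.8 = 7.448 m/s².
Reaction distance = v·t_r = 29.0576 × 2.1 = 61.021 m.
Braking distance = v²/(2a) = 29.0576² / (2 × 7.448) = 844.344 / 14.896 = 56.683 m.
Total = 61.021 + 56.683 = 117.704 m.

Total stopping distance ≈ 118 m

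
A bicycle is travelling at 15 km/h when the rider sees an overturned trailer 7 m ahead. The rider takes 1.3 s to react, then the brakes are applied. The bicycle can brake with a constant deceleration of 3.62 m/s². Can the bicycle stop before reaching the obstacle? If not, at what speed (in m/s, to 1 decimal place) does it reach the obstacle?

No — it strikes the obstacle at 2.4 m/s

15 km/h ÷ 3.6 = 4.1667 m/s.
Reaction distance = 4.1667 × 1.3 = 5.417 m.
Braking distance needed to stop: v²/(2a) = 17.361 / 7.240 = 2.398 m, so total needed = 5.417 + 2.398 = 7.815 m > 7 m — it cannot stop.
Distance remaining when braking begins: 7 − 5.417 = 1.583 m.
v² = v₀² − 2a·d = 17.361 − 2 × 3.620 × 1.583 = 5.900 m²/s².
v = √5.900 = 2.429 m/s.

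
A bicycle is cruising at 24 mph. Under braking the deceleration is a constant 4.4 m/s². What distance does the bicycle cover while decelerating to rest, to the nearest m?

24 mph × 0.44704 = 10.7290 m/s.
Braking distance = v²/(2a) = 10.7290² / (2 × 4.400) = 115.111 / 8.800 = 13.081 m.

Braking distance ≈ 13 m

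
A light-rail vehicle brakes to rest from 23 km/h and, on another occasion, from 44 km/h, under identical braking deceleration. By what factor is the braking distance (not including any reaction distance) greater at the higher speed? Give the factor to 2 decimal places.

Factor ≈ 3.66

Braking distance d = v²/(2a), so with a fixed, d ∝ v².
Factor = (44/23)² = 1.9130² = 3.6596.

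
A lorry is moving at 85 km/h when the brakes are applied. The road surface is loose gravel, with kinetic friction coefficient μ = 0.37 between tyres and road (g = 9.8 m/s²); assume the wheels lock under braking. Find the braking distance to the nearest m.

Braking distance ≈ 77 m

85 km/h ÷ 3.6 = 23.6111 m/s.
a = μg = 0.37 × 9.8 = 3.626 m/s².
Braking distance = v²/(2a) = 23.6111² / (2 × 3.626) = 557.484 / 7.252 = 76.873 m.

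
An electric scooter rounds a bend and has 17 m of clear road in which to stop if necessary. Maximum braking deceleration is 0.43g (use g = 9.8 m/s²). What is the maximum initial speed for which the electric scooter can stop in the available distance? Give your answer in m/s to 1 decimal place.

Maximum speed ≈ 12.0 m/s

a = 0.43 × 9.8 = 4.214 m/s².
v²/(2a) = d ⇒ v = √(2 × 4.214 × 17) = √143.28 = 11.9700 m/s.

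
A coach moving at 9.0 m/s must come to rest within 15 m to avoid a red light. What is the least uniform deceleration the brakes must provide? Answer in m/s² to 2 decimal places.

Required deceleration ≈ 2.70 m/s²

v² = 2a·d ⇒ a = v²/(2d) = 9.0000² / (2 × 15.000) = 81.000 / 30.000 = 2.7000 m/s².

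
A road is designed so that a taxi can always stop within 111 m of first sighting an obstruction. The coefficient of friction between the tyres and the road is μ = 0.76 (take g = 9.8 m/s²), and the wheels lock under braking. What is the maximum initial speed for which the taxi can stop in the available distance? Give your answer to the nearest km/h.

a = μg = 0.76 × 9.8 = 7.448 m/s².
v²/(2a) = d ⇒ v = √(2 × 7.448 × 111) = √1653.46 = 40.6628 m/s.
40.6628 m/s × 3.6 = 146.386 km/h.

Maximum speed ≈ 146 km/h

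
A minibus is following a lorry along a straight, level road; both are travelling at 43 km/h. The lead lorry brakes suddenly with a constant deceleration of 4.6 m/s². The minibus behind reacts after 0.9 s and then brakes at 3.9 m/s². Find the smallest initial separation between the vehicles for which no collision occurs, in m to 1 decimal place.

43 km/h ÷ 3.6 = 11.9444 m/s.
Leader travels v²/(2a_L) = 142.669 / 9.200 = 15.508 m before stopping.
Follower covers v·t_r = 11.9444 × 0.9 = 10.750 m while reacting, then v²/(2a_F) = 142.669 / 7.800 = 18.291 m while braking, for a total of 10.750 + 18.291 = 29.041 m.
Since a_F ≤ a_L and the follower starts braking later, the follower is never slower than the leader, so the closest approach is when both have stopped.
Minimum gap = 29.041 − 15.508 = 13.533 m.

Minimum gap ≈ 13.5 m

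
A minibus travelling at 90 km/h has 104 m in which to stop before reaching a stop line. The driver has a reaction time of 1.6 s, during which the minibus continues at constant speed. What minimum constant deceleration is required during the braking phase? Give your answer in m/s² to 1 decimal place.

90 km/h ÷ 3.6 = 25.0000 m/s.
Distance covered during reaction = 25.0000 × 1.6 = 40.000 m.
Distance available for braking: 104 − 40.000 = 64.000 m.
v² = 2a·d ⇒ a = v²/(2d) = 25.0000² / (2 × 64.000) = 625.000 / 128.000 = 4.8828 m/s².

Required deceleration ≈ 4.9 m/s²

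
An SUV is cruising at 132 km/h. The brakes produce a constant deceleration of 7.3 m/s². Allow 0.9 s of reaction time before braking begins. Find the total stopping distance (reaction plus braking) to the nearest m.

132 km/h ÷ 3.6 = 36.6667 m/s.
Reaction distance = v·t_r = 36.6667 × 0.9 = 33.000 m.
Braking distance = v²/(2a) = 36.6667² / (2 × 7.300) = 1344.447 / 14.600 = 92.085 m.
Total = 33.000 + 92.085 = 125.085 m.

Total stopping distance ≈ 125 m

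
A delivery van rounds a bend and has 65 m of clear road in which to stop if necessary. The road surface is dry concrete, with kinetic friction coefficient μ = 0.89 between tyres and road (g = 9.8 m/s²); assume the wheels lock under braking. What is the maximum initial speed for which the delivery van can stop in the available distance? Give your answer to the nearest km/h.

Maximum speed ≈ 121 km/h

a = μg = 0.89 × 9.8 = 8.722 m/s².
v²/(2a) = d ⇒ v = √(2 × 8.722 × 65) = √1133.86 = 33.6728 m/s.
33.6728 m/s × 3.6 = 121.222 km/h.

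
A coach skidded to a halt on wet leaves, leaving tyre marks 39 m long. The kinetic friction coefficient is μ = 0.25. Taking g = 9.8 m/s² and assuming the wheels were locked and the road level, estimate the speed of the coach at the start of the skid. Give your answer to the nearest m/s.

Initial speed ≈ 14 m/s

Deceleration a = μg = 0.25 × 9.8 = 2.450 m/s².
v = √(2a·d) = √(2 × 2.450 × 39) = √191.100 = 13.8239 m/s.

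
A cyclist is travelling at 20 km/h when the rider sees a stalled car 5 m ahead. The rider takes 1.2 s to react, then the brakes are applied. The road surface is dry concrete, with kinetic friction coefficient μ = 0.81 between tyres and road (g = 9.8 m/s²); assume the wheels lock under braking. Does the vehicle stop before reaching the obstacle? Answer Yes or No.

20 km/h ÷ 3.6 = 5.5556 m/s.
a = μg = 0.81 × 9.8 = 7.938 m/s².
Reaction distance = 5.5556 × 1.2 = 6.667 m.
Braking distance = v²/(2a) = 30.865 / 15.876 = 1.944 m.
Total stopping distance = 6.667 + 1.944 = 8.611 m, vs 5 m available — it cannot stop in time and overshoots by 8.611 − 5 = 3.611 m.

No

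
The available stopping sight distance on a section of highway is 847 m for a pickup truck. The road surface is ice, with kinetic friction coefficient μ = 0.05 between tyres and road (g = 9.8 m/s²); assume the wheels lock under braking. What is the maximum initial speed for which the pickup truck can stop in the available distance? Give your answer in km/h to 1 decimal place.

Maximum speed ≈ 103.7 km/h

a = μg = 0.05 × 9.8 = 0.490 m/s².
v²/(2a) = d ⇒ v = √(2 × 0.490 × 847) = √830.06 = 28.8108 m/s.
28.8108 m/s × 3.6 = 103.719 km/h.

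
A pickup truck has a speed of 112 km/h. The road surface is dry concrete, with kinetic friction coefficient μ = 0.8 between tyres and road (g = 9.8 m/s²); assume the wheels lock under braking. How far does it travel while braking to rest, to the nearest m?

Braking distance ≈ 62 m

112 km/h ÷ 3.6 = 31.1111 m/s.
a = μg = 0.8 × 9.8 = 7.840 m/s².
Braking distance = v²/(2a) = 31.1111² / (2 × 7.840) = 967.901 / 15.680 = 61.728 m.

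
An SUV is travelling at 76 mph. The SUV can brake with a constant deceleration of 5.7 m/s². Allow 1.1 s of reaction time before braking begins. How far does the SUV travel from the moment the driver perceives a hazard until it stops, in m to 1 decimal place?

Total stopping distance ≈ 138.6 m

76 mph × 0.44704 = 33.9750 m/s.
Reaction distance = v·t_r = 33.9750 × 1.1 = 37.373 m.
Braking distance = v²/(2a) = 33.9750² / (2 × 5.700) = 1154.301 / 11.400 = 101.254 m.
Total = 37.373 + 101.254 = 138.627 m.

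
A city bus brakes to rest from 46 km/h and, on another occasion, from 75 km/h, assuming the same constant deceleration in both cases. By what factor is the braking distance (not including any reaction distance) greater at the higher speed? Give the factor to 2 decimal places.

Factor ≈ 2.66

Braking distance d = v²/(2a), so with a fixed, d ∝ v².
Factor = (75/46)² = 1.6304² = 2.6582.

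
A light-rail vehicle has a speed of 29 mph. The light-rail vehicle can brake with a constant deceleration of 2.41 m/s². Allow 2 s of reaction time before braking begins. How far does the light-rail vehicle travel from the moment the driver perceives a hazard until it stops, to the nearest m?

Total stopping distance ≈ 61 m

29 mph × 0.44704 = 12.9642 m/s.
Reaction distance = v·t_r = 12.9642 × 2 = 25.928 m.
Braking distance = v²/(2a) = 12.9642² / (2 × 2.410) = 168.070 / 4.820 = 34.869 m.
Total = 25.928 + 34.869 = 60.797 m.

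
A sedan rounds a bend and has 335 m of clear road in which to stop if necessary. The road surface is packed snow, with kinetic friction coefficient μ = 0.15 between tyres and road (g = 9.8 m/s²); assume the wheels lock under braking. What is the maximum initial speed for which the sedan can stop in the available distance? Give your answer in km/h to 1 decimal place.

Maximum speed ≈ 113.0 km/h

a = μg = 0.15 × 9.8 = 1.470 m/s².
v²/(2a) = d ⇒ v = √(2 × 1.470 × 335) = √984.90 = 31.3831 m/s.
31.3831 m/s × 3.6 = 112.979 km/h.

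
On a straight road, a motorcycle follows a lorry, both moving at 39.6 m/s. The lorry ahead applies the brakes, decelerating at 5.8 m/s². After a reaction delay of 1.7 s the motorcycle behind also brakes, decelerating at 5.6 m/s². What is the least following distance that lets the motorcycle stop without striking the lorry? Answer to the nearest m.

Minimum gap ≈ 72 m

Leader travels v²/(2a_L) = 1568.160 / 11.600 = 135.186 m before stopping.
Follower covers v·t_r = 39.6000 × 1.7 = 67.320 m while reacting, then v²/(2a_F) = 1568.160 / 11.200 = 140.014 m while braking, for a total of 67.320 + 140.014 = 207.334 m.
Since a_F ≤ a_L and the follower starts braking later, the follower is never slower than the leader, so the closest approach is when both have stopped.
Minimum gap = 207.334 − 135.186 = 72.148 m.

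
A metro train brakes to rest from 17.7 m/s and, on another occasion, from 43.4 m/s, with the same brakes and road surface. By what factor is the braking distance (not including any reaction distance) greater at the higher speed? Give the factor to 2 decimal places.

Braking distance d = v²/(2a), so with a fixed, d ∝ v².
Factor = (43.4/17.7)² = 2.4520² = 6.0123.

Factor ≈ 6.01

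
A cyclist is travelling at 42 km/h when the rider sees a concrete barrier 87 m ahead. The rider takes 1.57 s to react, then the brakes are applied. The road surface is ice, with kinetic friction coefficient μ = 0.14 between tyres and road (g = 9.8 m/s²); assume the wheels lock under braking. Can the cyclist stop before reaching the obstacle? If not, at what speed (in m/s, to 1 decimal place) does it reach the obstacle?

Yes — it stops about 19.1 m short of the obstacle, so it never reaches it

42 km/h ÷ 3.6 = 11.6667 m/s.
a = μg = 0.14 × 9.8 = 1.372 m/s².
Reaction distance = 11.6667 × 1.57 = 18.317 m.
Braking distance = v²/(2a) = 136.112 / 2.744 = 49.603 m.
Total stopping distance = 18.317 + 49.603 = 67.920 m, vs 87 m available — it stops with 87 − 67.920 = 19.080 m to spare.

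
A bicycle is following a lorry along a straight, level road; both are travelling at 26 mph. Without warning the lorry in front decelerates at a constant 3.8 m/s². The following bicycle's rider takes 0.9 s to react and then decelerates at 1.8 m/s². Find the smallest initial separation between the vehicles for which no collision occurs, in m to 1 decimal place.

Minimum gap ≈ 30.2 m

26 mph × 0.44704 = 11.6230 m/s.
Leader travels v²/(2a_L) = 135.094 / 7.600 = 17.776 m before stopping.
Follower covers v·t_r = 11.6230 × 0.9 = 10.461 m while reacting, then v²/(2a_F) = 135.094 / 3.600 = 37.526 m while braking, for a total of 10.461 + 37.526 = 47.987 m.
Since a_F ≤ a_L and the follower starts braking later, the follower is never slower than the leader, so the closest approach is when both have stopped.
Minimum gap = 47.987 − 17.776 = 30.211 m.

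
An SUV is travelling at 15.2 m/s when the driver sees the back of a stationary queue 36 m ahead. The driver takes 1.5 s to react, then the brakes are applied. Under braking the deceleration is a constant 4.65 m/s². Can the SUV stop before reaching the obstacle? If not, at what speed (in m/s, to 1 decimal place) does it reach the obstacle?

Reaction distance = 15.2000 × 1.5 = 22.800 m.
Braking distance needed to stop: v²/(2a) = 231.040 / 9.300 = 24.843 m, so total needed = 22.800 + 24.843 = 47.643 m > 36 m — it cannot stop.
Distance remaining when braking begins: 36 − 22.800 = 13.200 m.
v² = v₀² − 2a·d = 231.040 − 2 × 4.650 × 13.200 = 108.280 m²/s².
v = √108.280 = 10.406 m/s.

No — it strikes the obstacle at 10.4 m/s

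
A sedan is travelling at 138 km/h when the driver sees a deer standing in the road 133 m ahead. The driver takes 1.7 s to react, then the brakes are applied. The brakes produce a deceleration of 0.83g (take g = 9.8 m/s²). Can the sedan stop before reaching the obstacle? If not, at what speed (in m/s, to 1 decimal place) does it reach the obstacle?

138 km/h ÷ 3.6 = 38.3333 m/s.
a = 0.83 × 9.8 = 8.134 m/s².
Reaction distance = 38.3333 × 1.7 = 65.167 m.
Braking distance needed to stop: v²/(2a) = 1469.442 / 16.268 = 90.327 m, so total needed = 65.167 + 90.327 = 155.494 m > 133 m — it cannot stop.
Distance remaining when braking begins: 133 − 65.167 = 67.833 m.
v² = v₀² − 2a·d = 1469.442 − 2 × 8.134 × 67.833 = 365.935 m²/s².
v = √365.935 = 19.129 m/s.

No — it strikes the obstacle at 19.1 m/s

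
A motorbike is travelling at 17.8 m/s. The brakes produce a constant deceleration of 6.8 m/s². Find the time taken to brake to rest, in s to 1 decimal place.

Braking time = v/a = 17.8000 / 6.800 = 2.618 s.

Braking time ≈ 2.6 s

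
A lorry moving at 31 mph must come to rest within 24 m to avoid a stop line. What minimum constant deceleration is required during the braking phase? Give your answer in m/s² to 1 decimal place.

Required deceleration ≈ 4.0 m/s²

31 mph × 0.44704 = 13.8582 m/s.
v² = 2a·d ⇒ a = v²/(2d) = 13.8582² / (2 × 24.000) = 192.050 / 48.000 = 4.0010 m/s².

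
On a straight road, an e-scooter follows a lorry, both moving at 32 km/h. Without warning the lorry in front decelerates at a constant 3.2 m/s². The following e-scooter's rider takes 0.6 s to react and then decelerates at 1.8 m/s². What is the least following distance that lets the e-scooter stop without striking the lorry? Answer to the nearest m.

Minimum gap ≈ 15 m

32 km/h ÷ 3.6 = 8.8889 m/s.
Leader travels v²/(2a_L) = 79.013 / 6.400 = 12.346 m before stopping.
Follower covers v·t_r = 8.8889 × 0.6 = 5.333 m while reacting, then v²/(2a_F) = 79.013 / 3.600 = 21.948 m while braking, for a total of 5.333 + 21.948 = 27.281 m.
Since a_F ≤ a_L and the follower starts braking later, the follower is never slower than the leader, so the closest approach is when both have stopped.
Minimum gap = 27.281 − 12.346 = 14.935 m.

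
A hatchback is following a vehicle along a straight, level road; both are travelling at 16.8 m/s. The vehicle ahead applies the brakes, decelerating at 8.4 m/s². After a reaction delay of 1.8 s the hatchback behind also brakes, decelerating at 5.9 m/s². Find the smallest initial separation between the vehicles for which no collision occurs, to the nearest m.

Minimum gap ≈ 37 m

Leader travels v²/(2a_L) = 282.240 / 16.800 = 16.800 m before stopping.
Follower covers v·t_r = 16.8000 × 1.8 = 30.240 m while reacting, then v²/(2a_F) = 282.240 / 11.800 = 23.919 m while braking, for a total of 30.240 + 23.919 = 54.159 m.
Since a_F ≤ a_L and the follower starts braking later, the follower is never slower than the leader, so the closest approach is when both have stopped.
Minimum gap = 54.159 − 16.800 = 37.359 m.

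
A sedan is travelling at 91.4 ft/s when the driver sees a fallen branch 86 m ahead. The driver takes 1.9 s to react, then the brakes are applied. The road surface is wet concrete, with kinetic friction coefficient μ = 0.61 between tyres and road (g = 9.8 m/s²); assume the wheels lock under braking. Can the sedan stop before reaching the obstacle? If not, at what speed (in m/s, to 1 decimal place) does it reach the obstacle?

91.4 ft/s × 0.3048 = 27.8587 m/s.
a = μg = 0.61 × 9.8 = 5.978 m/s².
Reaction distance = 27.8587 × 1.9 = 52.932 m.
Braking distance needed to stop: v²/(2a) = 776.107 / 11.956 = 64.914 m, so total needed = 52.932 + 64.914 = 117.846 m > 86 m — it cannot stop.
Distance remaining when braking begins: 86 − 52.932 = 33.068 m.
v² = v₀² − 2a·d = 776.107 − 2 × 5.978 × 33.068 = 380.746 m²/s².
v = √380.746 = 19.513 m/s.

No — it strikes the obstacle at 19.5 m/s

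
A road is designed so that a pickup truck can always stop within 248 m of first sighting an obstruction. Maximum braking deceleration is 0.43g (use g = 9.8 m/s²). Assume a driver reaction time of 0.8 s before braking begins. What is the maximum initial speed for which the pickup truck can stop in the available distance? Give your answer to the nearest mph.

a = 0.43 × 9.8 = 4.214 m/s².
Stopping distance: v·t_r + v²/(2a) = 248 with t_r = 0.8 s and a = 4.214 m/s².
So v² + 6.742 v − 2090.14 = 0.
Positive root: v = −a·t_r + √((a·t_r)² + 2a·d) = −3.371 + √(11.364 + 2090.14) = 42.4712 m/s.
42.4712 m/s ÷ 0.44704 = 95.005 mph.

Maximum speed ≈ 95 mph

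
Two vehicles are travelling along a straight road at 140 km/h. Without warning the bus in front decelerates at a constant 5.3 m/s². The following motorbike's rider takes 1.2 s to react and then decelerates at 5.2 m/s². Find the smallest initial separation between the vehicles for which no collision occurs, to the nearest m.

140 km/h ÷ 3.6 = 38.8889 m/s.
Leader travels v²/(2a_L) = 1512.347 / 10.600 = 142.674 m before stopping.
Follower covers v·t_r = 38.8889 × 1.2 = 46.667 m while reacting, then v²/(2a_F) = 1512.347 / 10.400 = 145.418 m while braking, for a total of 46.667 + 145.418 = 192.085 m.
Since a_F ≤ a_L and the follower starts braking later, the follower is never slower than the leader, so the closest approach is when both have stopped.
Minimum gap = 192.085 − 142.674 = 49.411 m.

Minimum gap ≈ 49 m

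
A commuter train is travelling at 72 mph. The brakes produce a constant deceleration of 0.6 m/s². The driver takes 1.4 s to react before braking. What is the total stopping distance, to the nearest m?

72 mph × 0.44704 = 32.1869 m/s.
Reaction distance = v·t_r = 32.1869 × 1.4 = 45.062 m.
Braking distance = v²/(2a) = 32.1869² / (2 × 0.600) = 1035.997 / 1.200 = 863.331 m.
Total = 45.062 + 863.331 = 908.393 m.

Total stopping distance ≈ 908 m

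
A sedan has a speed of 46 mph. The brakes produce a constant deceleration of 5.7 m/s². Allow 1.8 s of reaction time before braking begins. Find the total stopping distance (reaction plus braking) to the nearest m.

46 mph × 0.44704 = 20.5638 m/s.
Reaction distance = v·t_r = 20.5638 × 1.8 = 37.015 m.
Braking distance = v²/(2a) = 20.5638² / (2 × 5.700) = 422.870 / 11.400 = 37.094 m.
Total = 37.015 + 37.094 = 74.109 m.

Total stopping distance ≈ 74 m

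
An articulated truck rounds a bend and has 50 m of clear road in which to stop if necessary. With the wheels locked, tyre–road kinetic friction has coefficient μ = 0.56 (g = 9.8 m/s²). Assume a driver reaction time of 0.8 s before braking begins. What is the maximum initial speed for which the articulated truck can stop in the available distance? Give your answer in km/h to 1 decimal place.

a = μg = 0.56 × 9.8 = 5.488 m/s².
Stopping distance: v·t_r + v²/(2a) = 50 with t_r = 0.8 s and a = 5.488 m/s².
So v² + 8.781 v − 548.80 = 0.
Positive root: v = −a·t_r + √((a·t_r)² + 2a·d) = −4.390 + √(19.272 + 548.80) = 19.4443 m/s.
19.4443 m/s × 3.6 = 69.999 km/h.

Maximum speed ≈ 70.0 km/h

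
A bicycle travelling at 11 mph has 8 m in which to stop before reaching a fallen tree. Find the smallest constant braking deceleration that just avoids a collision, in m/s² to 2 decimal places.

Required deceleration ≈ 1.51 m/s²

11 mph × 0.44704 = 4.9174 m/s.
v² = 2a·d ⇒ a = v²/(2d) = 4.9174² / (2 × 8.000) = 24.181 / 16.000 = 1.5113 m/s².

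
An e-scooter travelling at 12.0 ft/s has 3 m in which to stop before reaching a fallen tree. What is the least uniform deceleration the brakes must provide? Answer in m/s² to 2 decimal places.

12 ft/s × 0.3048 = 3.6576 m/s.
v² = 2a·d ⇒ a = v²/(2d) = 3.6576² / (2 × 3.000) = 13.378 / 6.000 = 2.2297 m/s².

Required deceleration ≈ 2.23 m/s²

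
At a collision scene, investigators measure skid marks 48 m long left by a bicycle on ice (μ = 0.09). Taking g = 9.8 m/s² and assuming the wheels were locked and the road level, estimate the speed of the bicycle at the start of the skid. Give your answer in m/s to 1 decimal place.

Deceleration a = μg = 0.09 × 9.8 = 0.882 m/s².
v = √(2a·d) = √(2 × 0.882 × 48) = √84.672 = 9.2017 m/s.

Initial speed ≈ 9.2 m/s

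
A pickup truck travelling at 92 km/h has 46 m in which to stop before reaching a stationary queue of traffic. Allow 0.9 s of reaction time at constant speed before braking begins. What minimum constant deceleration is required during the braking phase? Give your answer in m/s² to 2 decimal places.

Required deceleration ≈ 14.20 m/s²

92 km/h ÷ 3.6 = 25.5556 m/s.
Distance covered during reaction = 25.5556 × 0.9 = 23.000 m.
Distance available for braking: 46 − 23.000 = 23.000 m.
v² = 2a·d ⇒ a = v²/(2d) = 25.5556² / (2 × 23.000) = 653.089 / 46.000 = 14.1976 m/s².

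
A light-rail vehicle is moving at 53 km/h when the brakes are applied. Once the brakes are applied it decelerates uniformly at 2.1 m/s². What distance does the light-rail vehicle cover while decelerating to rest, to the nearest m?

Braking distance ≈ 52 m

53 km/h ÷ 3.6 = 14.7222 m/s.
Braking distance = v²/(2a) = 14.7222² / (2 × 2.100) = 216.743 / 4.200 = 51.605 m.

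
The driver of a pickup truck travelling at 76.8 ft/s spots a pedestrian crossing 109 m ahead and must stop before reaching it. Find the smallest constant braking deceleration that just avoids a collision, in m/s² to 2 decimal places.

76.8 ft/s × 0.3048 = 23.4086 m/s.
v² = 2a·d ⇒ a = v²/(2d) = 23.4086² / (2 × 109.000) = 547.963 / 218.000 = 2.5136 m/s².

Required deceleration ≈ 2.51 m/s²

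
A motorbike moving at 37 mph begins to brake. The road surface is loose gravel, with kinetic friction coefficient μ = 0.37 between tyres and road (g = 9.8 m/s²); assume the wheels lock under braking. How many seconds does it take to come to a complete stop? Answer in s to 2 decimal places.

Braking time ≈ 4.56 s

37 mph × 0.44704 = 16.5405 m/s.
a = μg = 0.37 × 9.8 = 3.626 m/s².
Braking time = v/a = 16.5405 / 3.626 = 4.562 s.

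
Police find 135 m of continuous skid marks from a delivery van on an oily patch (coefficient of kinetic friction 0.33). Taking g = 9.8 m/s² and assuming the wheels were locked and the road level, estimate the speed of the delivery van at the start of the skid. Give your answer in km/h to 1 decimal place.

Deceleration a = μg = 0.33 × 9.8 = 3.234 m/s².
v = √(2a·d) = √(2 × 3.234 × 135) = √873.180 = 29.5496 m/s.
= 29.5496 × 3.6 = 106.379 km/h.

Initial speed ≈ 106.4 km/h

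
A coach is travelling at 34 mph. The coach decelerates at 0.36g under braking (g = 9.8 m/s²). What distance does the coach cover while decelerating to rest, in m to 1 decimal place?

34 mph × 0.44704 = 15.1994 m/s.
a = 0.36 × 9.8 = 3.528 m/s².
Braking distance = v²/(2a) = 15.1994² / (2 × 3.528) = 231.022 / 7.056 = 32.741 m.

Braking distance ≈ 32.7 m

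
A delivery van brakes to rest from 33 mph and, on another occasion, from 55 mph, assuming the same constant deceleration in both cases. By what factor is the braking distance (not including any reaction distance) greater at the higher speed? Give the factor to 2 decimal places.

Factor ≈ 2.78

Braking distance d = v²/(2a), so with a fixed, d ∝ v².
Factor = (55/33)² = 1.6667² = 2.7779.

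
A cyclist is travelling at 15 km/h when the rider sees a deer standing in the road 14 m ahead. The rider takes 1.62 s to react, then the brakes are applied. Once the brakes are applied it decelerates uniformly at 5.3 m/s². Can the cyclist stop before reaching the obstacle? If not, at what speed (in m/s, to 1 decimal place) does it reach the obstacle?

15 km/h ÷ 3.6 = 4.1667 m/s.
Reaction distance = 4.1667 × 1.62 = 6.750 m.
Braking distance = v²/(2a) = 17.361 / 10.600 = 1.638 m.
Total stopping distance = 6.750 + 1.638 = 8.388 m, vs 14 m available — it stops with 14 − 8.388 = 5.612 m to spare.

Yes — it stops about 5.6 m short of the obstacle, so it never reaches it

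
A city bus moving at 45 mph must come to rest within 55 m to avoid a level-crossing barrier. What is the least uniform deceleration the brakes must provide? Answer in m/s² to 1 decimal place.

45 mph × 0.44704 = 20.1168 m/s.
v² = 2a·d ⇒ a = v²/(2d) = 20.1168² / (2 × 55.000) = 404.686 / 110.000 = 3.6790 m/s².

Required deceleration ≈ 3.7 m/s²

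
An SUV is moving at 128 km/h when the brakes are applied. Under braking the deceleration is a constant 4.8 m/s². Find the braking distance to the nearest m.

128 km/h ÷ 3.6 = 35.5556 m/s.
Braking distance = v²/(2a) = 35.5556² / (2 × 4.800) = 1264.201 / 9.600 = 131.688 m.

Braking distance ≈ 132 m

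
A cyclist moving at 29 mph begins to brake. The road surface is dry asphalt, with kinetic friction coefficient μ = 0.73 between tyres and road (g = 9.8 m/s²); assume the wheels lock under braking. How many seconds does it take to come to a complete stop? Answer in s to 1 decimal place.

29 mph × 0.44704 = 12.9642 m/s.
a = μg = 0.73 × 9.8 = 7.154 m/s².
Braking time = v/a = 12.9642 / 7.154 = 1.812 s.

Braking time ≈ 1.8 s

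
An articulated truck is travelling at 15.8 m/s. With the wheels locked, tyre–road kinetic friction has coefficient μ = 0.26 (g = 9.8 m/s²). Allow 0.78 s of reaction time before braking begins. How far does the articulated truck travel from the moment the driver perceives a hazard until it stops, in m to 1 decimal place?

a = μg = 0.26 × 9.8 = 2.548 m/s².
Reaction distance = v·t_r = 15.8000 × 0.78 = 12.324 m.
Braking distance = v²/(2a) = 15.8000² / (2 × 2.548) = 249.640 / 5.096 = 48.987 m.
Total = 12.324 + 48.987 = 61.311 m.

Total stopping distance ≈ 61.3 m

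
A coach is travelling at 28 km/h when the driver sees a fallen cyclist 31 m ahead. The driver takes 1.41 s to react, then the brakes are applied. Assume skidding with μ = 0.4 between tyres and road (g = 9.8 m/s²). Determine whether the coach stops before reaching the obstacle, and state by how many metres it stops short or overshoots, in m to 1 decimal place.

28 km/h ÷ 3.6 = 7.7778 m/s.
a = μg = 0.4 × 9.8 = 3.920 m/s².
Reaction distance = 7.7778 × 1.41 = 10.967 m.
Braking distance = v²/(2a) = 60.494 / 7.840 = 7.716 m.
Total stopping distance = 10.967 + 7.716 = 18.683 m, vs 31 m available — it stops with 31 − 18.683 = 12.317 m to spare.

Yes — it stops 12.3 m short of the obstacle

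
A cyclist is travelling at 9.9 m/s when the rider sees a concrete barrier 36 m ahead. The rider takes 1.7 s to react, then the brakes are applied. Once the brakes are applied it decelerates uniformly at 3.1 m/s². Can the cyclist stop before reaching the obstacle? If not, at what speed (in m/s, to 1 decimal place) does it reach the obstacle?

Yes — it stops about 3.4 m short of the obstacle, so it never reaches it

Reaction distance = 9.9000 × 1.7 = 16.830 m.
Braking distance = v²/(2a) = 98.010 / 6.200 = 15.808 m.
Total stopping distance = 16.830 + 15.808 = 32.638 m, vs 36 m available — it stops with 36 − 32.638 = 3.362 m to spare.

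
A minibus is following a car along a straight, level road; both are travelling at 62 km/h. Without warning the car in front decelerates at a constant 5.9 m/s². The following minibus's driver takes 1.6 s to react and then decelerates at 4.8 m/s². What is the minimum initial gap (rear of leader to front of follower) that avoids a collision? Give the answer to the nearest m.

62 km/h ÷ 3.6 = 17.2222 m/s.
Leader travels v²/(2a_L) = 296.604 / 11.800 = 25.136 m before stopping.
Follower covers v·t_r = 17.2222 × 1.6 = 27.556 m while reacting, then v²/(2a_F) = 296.604 / 9.600 = 30.896 m while braking, for a total of 27.556 + 30.896 = 58.452 m.
Since a_F ≤ a_L and the follower starts braking later, the follower is never slower than the leader, so the closest approach is when both have stopped.
Minimum gap = 58.452 − 25.136 = 33.316 m.

Minimum gap ≈ 33 m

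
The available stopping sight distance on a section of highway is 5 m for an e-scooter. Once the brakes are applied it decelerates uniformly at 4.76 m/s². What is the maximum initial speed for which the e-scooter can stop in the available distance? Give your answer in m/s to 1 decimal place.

Maximum speed ≈ 6.9 m/s

v²/(2a) = d ⇒ v = √(2 × 4.760 × 5) = √47.60 = 6.8993 m/s.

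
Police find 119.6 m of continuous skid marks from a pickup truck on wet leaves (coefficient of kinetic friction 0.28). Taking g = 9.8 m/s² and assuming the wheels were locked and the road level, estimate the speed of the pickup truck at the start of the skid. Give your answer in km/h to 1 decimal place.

Deceleration a = μg = 0.28 × 9.8 = 2.744 m/s².
v = √(2a·d) = √(2 × 2.744 × 119.6) = √656.365 = 25.6196 m/s.
= 25.6196 × 3.6 = 92.231 km/h.

Initial speed ≈ 92.2 km/h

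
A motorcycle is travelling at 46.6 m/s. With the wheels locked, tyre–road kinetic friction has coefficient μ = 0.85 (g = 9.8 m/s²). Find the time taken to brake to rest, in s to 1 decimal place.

Braking time ≈ 5.6 s

a = μg = 0.85 × 9.8 = 8.330 m/s².
Braking time = v/a = 46.6000 / 8.330 = 5.594 s.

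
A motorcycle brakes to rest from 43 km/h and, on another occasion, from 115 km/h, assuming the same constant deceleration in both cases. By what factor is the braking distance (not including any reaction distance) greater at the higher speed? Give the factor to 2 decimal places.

Factor ≈ 7.15

Braking distance d = v²/(2a), so with a fixed, d ∝ v².
Factor = (115/43)² = 2.6744² = 7.1524.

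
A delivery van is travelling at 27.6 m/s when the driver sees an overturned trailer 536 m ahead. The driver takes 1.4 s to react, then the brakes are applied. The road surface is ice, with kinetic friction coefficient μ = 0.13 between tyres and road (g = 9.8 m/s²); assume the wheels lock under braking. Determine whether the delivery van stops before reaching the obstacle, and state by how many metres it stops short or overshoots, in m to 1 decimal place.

a = μg = 0.13 × 9.8 = 1.274 m/s².
Reaction distance = 27.6000 × 1.4 = 38.640 m.
Braking distance = v²/(2a) = 761.760 / 2.548 = 298.964 m.
Total stopping distance = 38.640 + 298.964 = 337.604 m, vs 536 m available — it stops with 536 − 337.604 = 198.396 m to spare.

Yes — it stops 198.4 m short of the obstacle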